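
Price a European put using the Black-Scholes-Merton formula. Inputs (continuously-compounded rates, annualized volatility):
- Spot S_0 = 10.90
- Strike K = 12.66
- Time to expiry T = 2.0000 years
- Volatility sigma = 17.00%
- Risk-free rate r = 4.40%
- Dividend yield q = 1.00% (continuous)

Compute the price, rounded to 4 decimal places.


d1 = (ln(S/K) + (r - q + 0.5*sigma^2) * T) / (sigma * sqrt(T)) = -0.21955511
d2 = d1 - sigma * sqrt(T) = -0.45997141
exp(-rT) = 0.91576088; exp(-qT) = 0.98019867
P = K * exp(-rT) * N(-d2) - S_0 * exp(-qT) * N(-d1)
N(-d1) = 0.58689117; N(-d2) = 0.67723163
P = 12.6600 * 0.91576088 * 0.67723163 - 10.9000 * 0.98019867 * 0.58689117 = 1.5811

Answer: Price = 1.5811


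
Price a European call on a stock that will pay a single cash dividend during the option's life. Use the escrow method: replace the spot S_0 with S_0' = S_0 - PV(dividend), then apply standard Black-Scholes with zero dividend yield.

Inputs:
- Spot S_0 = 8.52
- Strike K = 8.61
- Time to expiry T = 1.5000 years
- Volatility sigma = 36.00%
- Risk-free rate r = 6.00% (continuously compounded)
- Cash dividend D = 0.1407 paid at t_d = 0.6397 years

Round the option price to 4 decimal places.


Answer: Price = 1.6902

Derivation:
PV(D) = D * exp(-r * t_d) = 0.1407 * 0.96234525 = 0.13540198
S_0' = S_0 - PV(D) = 8.5200 - 0.13540198 = 8.38459802
d1 = (ln(S_0'/K) + (r + sigma^2/2)*T) / (sigma*sqrt(T)) = 0.36441180
d2 = d1 - sigma*sqrt(T) = -0.07649635
exp(-rT) = 0.91393119
N(d1) = 0.64222474; N(d2) = 0.46951211
C = S_0' * N(d1) - K * exp(-rT) * N(d2) = 8.38459802 * 0.64222474 - 8.6100 * 0.91393119 * 0.46951211 = 1.6902


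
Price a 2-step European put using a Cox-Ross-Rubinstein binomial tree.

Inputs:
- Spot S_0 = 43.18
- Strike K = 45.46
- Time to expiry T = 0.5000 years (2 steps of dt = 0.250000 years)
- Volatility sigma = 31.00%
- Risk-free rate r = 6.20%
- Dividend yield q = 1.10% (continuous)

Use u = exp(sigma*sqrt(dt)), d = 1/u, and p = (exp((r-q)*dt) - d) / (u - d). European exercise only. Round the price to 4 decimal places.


dt = T/N = 0.250000
u = exp(sigma*sqrt(dt)) = 1.167658; d = 1/u = 0.856415
p = (exp((r-q)*dt) - d) / (u - d) = 0.502554
Discount per step: exp(-r*dt) = 0.984620
Stock lattice S(k, i) with i counting down-moves:
  k=0: S(0,0) = 43.1800
  k=1: S(1,0) = 50.4195; S(1,1) = 36.9800
  k=2: S(2,0) = 58.8727; S(2,1) = 43.1800; S(2,2) = 31.6702
Terminal payoffs V(N, i) = max(K - S_T, 0):
  V(2,0) = 0.000000; V(2,1) = 2.280000; V(2,2) = 13.789760
Backward induction: V(k, i) = exp(-r*dt) * [p * V(k+1, i) + (1-p) * V(k+1, i+1)].
  V(1,0) = exp(-r*dt) * [p*0.000000 + (1-p)*2.280000] = 1.116732
  V(1,1) = exp(-r*dt) * [p*2.280000 + (1-p)*13.789760] = 7.882351
  V(0,0) = exp(-r*dt) * [p*1.116732 + (1-p)*7.882351] = 4.413319

Answer: Price = V(0,0) = 4.4133


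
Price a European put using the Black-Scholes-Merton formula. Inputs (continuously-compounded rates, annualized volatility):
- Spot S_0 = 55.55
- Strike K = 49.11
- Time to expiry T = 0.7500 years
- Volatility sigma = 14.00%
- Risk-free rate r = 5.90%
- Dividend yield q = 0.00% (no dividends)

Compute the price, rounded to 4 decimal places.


d1 = (ln(S/K) + (r - q + 0.5*sigma^2) * T) / (sigma * sqrt(T)) = 1.44189795
d2 = d1 - sigma * sqrt(T) = 1.32065440
exp(-rT) = 0.95671475; exp(-qT) = 1.00000000
P = K * exp(-rT) * N(-d2) - S_0 * exp(-qT) * N(-d1)
N(-d1) = 0.07466558; N(-d2) = 0.09330831
P = 49.1100 * 0.95671475 * 0.09330831 - 55.5500 * 1.00000000 * 0.07466558 = 0.2363

Answer: Price = 0.2363


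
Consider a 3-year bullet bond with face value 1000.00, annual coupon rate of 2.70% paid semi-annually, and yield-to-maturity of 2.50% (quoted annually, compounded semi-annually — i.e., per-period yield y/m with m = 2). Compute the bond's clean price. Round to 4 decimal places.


Answer: Price = 1005.7460

Derivation:
Coupon per period c = face * coupon_rate / m = 13.500000
Periods per year m = 2; per-period yield y/m = 0.012500
Number of cashflows N = 6
Cashflows (t years, CF_t, discount factor 1/(1+y/m)^(m*t), PV):
  t = 0.5000: CF_t = 13.500000, DF = 0.987654, PV = 13.333333
  t = 1.0000: CF_t = 13.500000, DF = 0.975461, PV = 13.168724
  t = 1.5000: CF_t = 13.500000, DF = 0.963418, PV = 13.006147
  t = 2.0000: CF_t = 13.500000, DF = 0.951524, PV = 12.845578
  t = 2.5000: CF_t = 13.500000, DF = 0.939777, PV = 12.686990
  t = 3.0000: CF_t = 1013.500000, DF = 0.928175, PV = 940.705237
Price P = sum_t PV_t = 1005.746010


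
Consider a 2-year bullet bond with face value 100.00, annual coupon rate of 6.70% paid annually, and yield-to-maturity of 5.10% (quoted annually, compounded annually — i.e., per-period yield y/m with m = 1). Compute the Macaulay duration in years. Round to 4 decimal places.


Answer: Macaulay duration = 1.9381 years

Derivation:
Coupon per period c = face * coupon_rate / m = 6.700000
Periods per year m = 1; per-period yield y/m = 0.051000
Number of cashflows N = 2
Cashflows (t years, CF_t, discount factor 1/(1+y/m)^(m*t), PV):
  t = 1.0000: CF_t = 6.700000, DF = 0.951475, PV = 6.374881
  t = 2.0000: CF_t = 106.700000, DF = 0.905304, PV = 96.595965
Price P = sum_t PV_t = 102.970846
Macaulay numerator sum_t t * PV_t:
  t * PV_t at t = 1.0000: 6.374881
  t * PV_t at t = 2.0000: 193.191931
Macaulay duration D = (sum_t t * PV_t) / P = 199.566812 / 102.970846 = 1.938090


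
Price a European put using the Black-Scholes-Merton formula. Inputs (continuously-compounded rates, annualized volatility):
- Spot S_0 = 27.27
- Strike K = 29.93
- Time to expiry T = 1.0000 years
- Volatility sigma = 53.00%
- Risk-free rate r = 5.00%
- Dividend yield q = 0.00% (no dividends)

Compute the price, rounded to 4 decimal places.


d1 = (ln(S/K) + (r - q + 0.5*sigma^2) * T) / (sigma * sqrt(T)) = 0.18372807
d2 = d1 - sigma * sqrt(T) = -0.34627193
exp(-rT) = 0.95122942; exp(-qT) = 1.00000000
P = K * exp(-rT) * N(-d2) - S_0 * exp(-qT) * N(-d1)
N(-d1) = 0.42711340; N(-d2) = 0.63543082
P = 29.9300 * 0.95122942 * 0.63543082 - 27.2700 * 1.00000000 * 0.42711340 = 6.4435

Answer: Price = 6.4435


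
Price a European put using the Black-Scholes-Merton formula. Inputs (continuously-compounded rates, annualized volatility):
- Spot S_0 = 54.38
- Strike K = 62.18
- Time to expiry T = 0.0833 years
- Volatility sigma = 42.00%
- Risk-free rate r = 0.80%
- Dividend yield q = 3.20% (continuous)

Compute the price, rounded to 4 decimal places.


Answer: Price = 8.3648

Derivation:
d1 = (ln(S/K) + (r - q + 0.5*sigma^2) * T) / (sigma * sqrt(T)) = -1.06162220
d2 = d1 - sigma * sqrt(T) = -1.18284150
exp(-rT) = 0.99933382; exp(-qT) = 0.99733795
P = K * exp(-rT) * N(-d2) - S_0 * exp(-qT) * N(-d1)
N(-d1) = 0.85579638; N(-d2) = 0.88156402
P = 62.1800 * 0.99933382 * 0.88156402 - 54.3800 * 0.99733795 * 0.85579638 = 8.3648


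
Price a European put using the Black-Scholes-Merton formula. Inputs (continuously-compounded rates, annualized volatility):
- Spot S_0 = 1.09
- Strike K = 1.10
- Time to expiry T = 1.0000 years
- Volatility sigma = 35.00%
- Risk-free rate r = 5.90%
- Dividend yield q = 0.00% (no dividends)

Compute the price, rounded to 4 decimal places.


Answer: Price = 0.1227

Derivation:
d1 = (ln(S/K) + (r - q + 0.5*sigma^2) * T) / (sigma * sqrt(T)) = 0.31747862
d2 = d1 - sigma * sqrt(T) = -0.03252138
exp(-rT) = 0.94270677; exp(-qT) = 1.00000000
P = K * exp(-rT) * N(-d2) - S_0 * exp(-qT) * N(-d1)
N(-d1) = 0.37544023; N(-d2) = 0.51297187
P = 1.1000 * 0.94270677 * 0.51297187 - 1.0900 * 1.00000000 * 0.37544023 = 0.1227


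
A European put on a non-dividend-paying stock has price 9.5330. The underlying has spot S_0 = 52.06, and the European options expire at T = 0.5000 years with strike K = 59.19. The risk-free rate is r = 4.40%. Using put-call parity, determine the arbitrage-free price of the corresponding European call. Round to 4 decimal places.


Answer: Call price = 3.6910

Derivation:
Put-call parity: C - P = S_0 * exp(-qT) - K * exp(-rT).
S_0 * exp(-qT) = 52.0600 * 1.00000000 = 52.06000000
K * exp(-rT) = 59.1900 * 0.97824024 = 57.90203951
C = P + S*exp(-qT) - K*exp(-rT)
C = 9.5330 + 52.06000000 - 57.90203951 = 3.6910


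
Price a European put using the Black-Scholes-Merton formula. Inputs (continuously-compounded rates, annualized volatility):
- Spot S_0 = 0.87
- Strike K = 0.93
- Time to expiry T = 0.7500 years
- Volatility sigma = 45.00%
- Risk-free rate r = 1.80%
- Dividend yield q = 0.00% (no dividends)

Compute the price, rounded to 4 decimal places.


d1 = (ln(S/K) + (r - q + 0.5*sigma^2) * T) / (sigma * sqrt(T)) = 0.05836659
d2 = d1 - sigma * sqrt(T) = -0.33134485
exp(-rT) = 0.98659072; exp(-qT) = 1.00000000
P = K * exp(-rT) * N(-d2) - S_0 * exp(-qT) * N(-d1)
N(-d1) = 0.47672832; N(-d2) = 0.62980799
P = 0.9300 * 0.98659072 * 0.62980799 - 0.8700 * 1.00000000 * 0.47672832 = 0.1631

Answer: Price = 0.1631


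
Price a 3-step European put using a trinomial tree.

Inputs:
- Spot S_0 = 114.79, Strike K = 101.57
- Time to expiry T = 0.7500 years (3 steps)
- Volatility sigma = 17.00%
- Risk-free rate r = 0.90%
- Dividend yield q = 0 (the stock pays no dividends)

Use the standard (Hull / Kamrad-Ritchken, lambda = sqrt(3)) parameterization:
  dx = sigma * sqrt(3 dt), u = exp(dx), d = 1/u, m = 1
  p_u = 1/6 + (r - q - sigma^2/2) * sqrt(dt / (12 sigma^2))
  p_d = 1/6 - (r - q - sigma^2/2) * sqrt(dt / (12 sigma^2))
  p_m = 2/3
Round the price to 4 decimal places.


Answer: Price = V(0,0) = 1.6759

Derivation:
dt = T/N = 0.250000; dx = sigma*sqrt(3*dt) = 0.147224
u = exp(dx) = 1.158614; d = 1/u = 0.863100
p_u = 0.162039, p_m = 0.666667, p_d = 0.171294
Discount per step: exp(-r*dt) = 0.997753
Stock lattice S(k, j) with j the centered position index:
  k=0: S(0,+0) = 114.7900
  k=1: S(1,-1) = 99.0753; S(1,+0) = 114.7900; S(1,+1) = 132.9973
  k=2: S(2,-2) = 85.5119; S(2,-1) = 99.0753; S(2,+0) = 114.7900; S(2,+1) = 132.9973; S(2,+2) = 154.0925
  k=3: S(3,-3) = 73.8054; S(3,-2) = 85.5119; S(3,-1) = 99.0753; S(3,+0) = 114.7900; S(3,+1) = 132.9973; S(3,+2) = 154.0925; S(3,+3) = 178.5337
Terminal payoffs V(N, j) = max(K - S_T, 0):
  V(3,-3) = 27.764636; V(3,-2) = 16.058084; V(3,-1) = 2.494711; V(3,+0) = 0.000000; V(3,+1) = 0.000000; V(3,+2) = 0.000000; V(3,+3) = 0.000000
Backward induction: V(k, j) = exp(-r*dt) * [p_u * V(k+1, j+1) + p_m * V(k+1, j) + p_d * V(k+1, j-1)]
  V(2,-2) = exp(-r*dt) * [p_u*2.494711 + p_m*16.058084 + p_d*27.764636] = 15.829888
  V(2,-1) = exp(-r*dt) * [p_u*0.000000 + p_m*2.494711 + p_d*16.058084] = 4.403874
  V(2,+0) = exp(-r*dt) * [p_u*0.000000 + p_m*0.000000 + p_d*2.494711] = 0.426369
  V(2,+1) = exp(-r*dt) * [p_u*0.000000 + p_m*0.000000 + p_d*0.000000] = 0.000000
  V(2,+2) = exp(-r*dt) * [p_u*0.000000 + p_m*0.000000 + p_d*0.000000] = 0.000000
  V(1,-1) = exp(-r*dt) * [p_u*0.426369 + p_m*4.403874 + p_d*15.829888] = 5.703721
  V(1,+0) = exp(-r*dt) * [p_u*0.000000 + p_m*0.426369 + p_d*4.403874] = 1.036268
  V(1,+1) = exp(-r*dt) * [p_u*0.000000 + p_m*0.000000 + p_d*0.426369] = 0.072870
  V(0,+0) = exp(-r*dt) * [p_u*0.072870 + p_m*1.036268 + p_d*5.703721] = 1.675891


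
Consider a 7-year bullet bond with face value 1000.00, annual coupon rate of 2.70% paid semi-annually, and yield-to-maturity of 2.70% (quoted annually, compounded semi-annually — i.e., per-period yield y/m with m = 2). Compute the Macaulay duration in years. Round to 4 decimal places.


Answer: Macaulay duration = 6.4251 years

Derivation:
Coupon per period c = face * coupon_rate / m = 13.500000
Periods per year m = 2; per-period yield y/m = 0.013500
Number of cashflows N = 14
Cashflows (t years, CF_t, discount factor 1/(1+y/m)^(m*t), PV):
  t = 0.5000: CF_t = 13.500000, DF = 0.986680, PV = 13.320178
  t = 1.0000: CF_t = 13.500000, DF = 0.973537, PV = 13.142750
  t = 1.5000: CF_t = 13.500000, DF = 0.960569, PV = 12.967687
  t = 2.0000: CF_t = 13.500000, DF = 0.947774, PV = 12.794955
  t = 2.5000: CF_t = 13.500000, DF = 0.935150, PV = 12.624524
  t = 3.0000: CF_t = 13.500000, DF = 0.922694, PV = 12.456363
  t = 3.5000: CF_t = 13.500000, DF = 0.910403, PV = 12.290442
  t = 4.0000: CF_t = 13.500000, DF = 0.898276, PV = 12.126731
  t = 4.5000: CF_t = 13.500000, DF = 0.886311, PV = 11.965201
  t = 5.0000: CF_t = 13.500000, DF = 0.874505, PV = 11.805822
  t = 5.5000: CF_t = 13.500000, DF = 0.862857, PV = 11.648567
  t = 6.0000: CF_t = 13.500000, DF = 0.851363, PV = 11.493406
  t = 6.5000: CF_t = 13.500000, DF = 0.840023, PV = 11.340311
  t = 7.0000: CF_t = 1013.500000, DF = 0.828834, PV = 840.023064
Price P = sum_t PV_t = 1000.000000
Macaulay numerator sum_t t * PV_t:
  t * PV_t at t = 0.5000: 6.660089
  t * PV_t at t = 1.0000: 13.142750
  t * PV_t at t = 1.5000: 19.451530
  t * PV_t at t = 2.0000: 25.589910
  t * PV_t at t = 2.5000: 31.561309
  t * PV_t at t = 3.0000: 37.369089
  t * PV_t at t = 3.5000: 43.016547
  t * PV_t at t = 4.0000: 48.506924
  t * PV_t at t = 4.5000: 53.843404
  t * PV_t at t = 5.0000: 59.029111
  t * PV_t at t = 5.5000: 64.067116
  t * PV_t at t = 6.0000: 68.960433
  t * PV_t at t = 6.5000: 73.712024
  t * PV_t at t = 7.0000: 5880.161451
Macaulay duration D = (sum_t t * PV_t) / P = 6425.071687 / 1000.000000 = 6.425072


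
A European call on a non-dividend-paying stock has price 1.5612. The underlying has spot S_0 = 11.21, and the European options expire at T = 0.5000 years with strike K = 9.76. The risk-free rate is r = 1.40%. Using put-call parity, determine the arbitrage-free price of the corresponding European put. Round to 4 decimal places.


Answer: Put price = 0.0431

Derivation:
Put-call parity: C - P = S_0 * exp(-qT) - K * exp(-rT).
S_0 * exp(-qT) = 11.2100 * 1.00000000 = 11.21000000
K * exp(-rT) = 9.7600 * 0.99302444 = 9.69191856
P = C - S*exp(-qT) + K*exp(-rT)
P = 1.5612 - 11.21000000 + 9.69191856 = 0.0431


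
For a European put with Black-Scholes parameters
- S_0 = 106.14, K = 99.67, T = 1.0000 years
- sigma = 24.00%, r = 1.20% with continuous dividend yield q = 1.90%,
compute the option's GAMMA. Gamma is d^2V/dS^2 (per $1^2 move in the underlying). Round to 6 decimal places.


Answer: Gamma = 0.014439

Derivation:
d1 = 0.3528927018; d2 = 0.1128927018
phi(d1) = 0.3748590604; exp(-qT) = 0.9811793622; exp(-rT) = 0.9880717129
Gamma = exp(-qT) * phi(d1) / (S * sigma * sqrt(T)) = 0.9811793622 * 0.3748590604 / (106.1400 * 0.2400 * 1.0000000000) = 0.014439


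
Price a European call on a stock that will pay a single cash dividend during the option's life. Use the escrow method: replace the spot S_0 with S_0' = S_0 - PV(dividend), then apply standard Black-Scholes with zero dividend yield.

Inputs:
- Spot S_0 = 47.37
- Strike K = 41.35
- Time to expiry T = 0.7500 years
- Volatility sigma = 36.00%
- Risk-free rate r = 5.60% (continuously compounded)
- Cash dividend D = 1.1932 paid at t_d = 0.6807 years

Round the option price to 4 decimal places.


PV(D) = D * exp(-r * t_d) = 1.1932 * 0.96259819 = 1.14857216
S_0' = S_0 - PV(D) = 47.3700 - 1.14857216 = 46.22142784
d1 = (ln(S_0'/K) + (r + sigma^2/2)*T) / (sigma*sqrt(T)) = 0.64782253
d2 = d1 - sigma*sqrt(T) = 0.33605338
exp(-rT) = 0.95886978
N(d1) = 0.74145013; N(d2) = 0.63158469
C = S_0' * N(d1) - K * exp(-rT) * N(d2) = 46.22142784 * 0.74145013 - 41.3500 * 0.95886978 * 0.63158469 = 9.2290

Answer: Price = 9.2290


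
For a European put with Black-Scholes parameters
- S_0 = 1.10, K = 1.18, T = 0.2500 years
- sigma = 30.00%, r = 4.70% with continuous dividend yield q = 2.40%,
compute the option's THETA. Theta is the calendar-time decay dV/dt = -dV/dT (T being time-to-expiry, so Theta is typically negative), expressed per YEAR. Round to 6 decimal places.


Answer: Theta = -0.101652

Derivation:
d1 = -0.3546950578; d2 = -0.5046950578
phi(d1) = 0.3746201030; exp(-qT) = 0.9940179641; exp(-rT) = 0.9883187617
Theta = -S*exp(-qT)*phi(d1)*sigma/(2*sqrt(T)) + r*K*exp(-rT)*N(-d2) - q*S*exp(-qT)*N(-d1)
N(-d1) = 0.6385909731; N(-d2) = 0.6931134836; sqrt(T) = 0.5000000000
Term 1 = -1.1000 * 0.9940179641 * 0.3746201030 * 0.3000 / (2 * 0.5000000000) = -0.1228851070
Term 2 = 0.0470 * 1.1800 * 0.9883187617 * 0.6931134836 = 0.0379910461
Term 3 = -0.0240 * 1.1000 * 0.9940179641 * 0.6385909731 = -0.0167579517
Theta = -0.1228851070 + (0.0379910461) + (-0.0167579517) = -0.101652


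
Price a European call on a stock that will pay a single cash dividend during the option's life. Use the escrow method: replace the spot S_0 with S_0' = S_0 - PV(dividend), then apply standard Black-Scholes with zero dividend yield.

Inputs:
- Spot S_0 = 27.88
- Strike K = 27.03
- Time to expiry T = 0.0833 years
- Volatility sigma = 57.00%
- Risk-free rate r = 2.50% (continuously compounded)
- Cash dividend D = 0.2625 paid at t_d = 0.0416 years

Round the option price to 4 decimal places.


PV(D) = D * exp(-r * t_d) = 0.2625 * 0.99896054 = 0.26222714
S_0' = S_0 - PV(D) = 27.8800 - 0.26222714 = 27.61777286
d1 = (ln(S_0'/K) + (r + sigma^2/2)*T) / (sigma*sqrt(T)) = 0.22567809
d2 = d1 - sigma*sqrt(T) = 0.06116617
exp(-rT) = 0.99791967
N(d1) = 0.58927410; N(d2) = 0.52438657
C = S_0' * N(d1) - K * exp(-rT) * N(d2) = 27.61777286 * 0.58927410 - 27.0300 * 0.99791967 * 0.52438657 = 2.1298

Answer: Price = 2.1298


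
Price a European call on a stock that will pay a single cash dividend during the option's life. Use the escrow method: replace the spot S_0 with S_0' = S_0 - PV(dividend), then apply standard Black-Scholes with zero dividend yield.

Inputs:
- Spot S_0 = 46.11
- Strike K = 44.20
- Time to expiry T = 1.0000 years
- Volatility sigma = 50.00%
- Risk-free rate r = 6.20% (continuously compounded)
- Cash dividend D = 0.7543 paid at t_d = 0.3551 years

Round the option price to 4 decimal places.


Answer: Price = 10.6239

Derivation:
PV(D) = D * exp(-r * t_d) = 0.7543 * 0.97822439 = 0.73787466
S_0' = S_0 - PV(D) = 46.1100 - 0.73787466 = 45.37212534
d1 = (ln(S_0'/K) + (r + sigma^2/2)*T) / (sigma*sqrt(T)) = 0.42634630
d2 = d1 - sigma*sqrt(T) = -0.07365370
exp(-rT) = 0.93988289
N(d1) = 0.66507224; N(d2) = 0.47064297
C = S_0' * N(d1) - K * exp(-rT) * N(d2) = 45.37212534 * 0.66507224 - 44.2000 * 0.93988289 * 0.47064297 = 10.6239


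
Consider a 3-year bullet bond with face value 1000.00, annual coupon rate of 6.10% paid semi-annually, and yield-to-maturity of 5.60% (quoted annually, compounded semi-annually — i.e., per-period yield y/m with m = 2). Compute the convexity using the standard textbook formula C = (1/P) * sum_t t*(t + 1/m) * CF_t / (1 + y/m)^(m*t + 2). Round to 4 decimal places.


Coupon per period c = face * coupon_rate / m = 30.500000
Periods per year m = 2; per-period yield y/m = 0.028000
Number of cashflows N = 6
Cashflows (t years, CF_t, discount factor 1/(1+y/m)^(m*t), PV):
  t = 0.5000: CF_t = 30.500000, DF = 0.972763, PV = 29.669261
  t = 1.0000: CF_t = 30.500000, DF = 0.946267, PV = 28.861149
  t = 1.5000: CF_t = 30.500000, DF = 0.920493, PV = 28.075047
  t = 2.0000: CF_t = 30.500000, DF = 0.895422, PV = 27.310357
  t = 2.5000: CF_t = 30.500000, DF = 0.871033, PV = 26.566495
  t = 3.0000: CF_t = 1030.500000, DF = 0.847308, PV = 873.150904
Price P = sum_t PV_t = 1013.633213
Convexity numerator sum_t t*(t + 1/m) * CF_t / (1+y/m)^(m*t + 2):
  t = 0.5000: term = 14.037524
  t = 1.0000: term = 40.965536
  t = 1.5000: term = 79.699486
  t = 2.0000: term = 129.214472
  t = 2.5000: term = 188.542517
  t = 3.0000: term = 8675.457327
Convexity = (1/P) * sum = 9127.916861 / 1013.633213 = 9.005148

Answer: Convexity = 9.0051


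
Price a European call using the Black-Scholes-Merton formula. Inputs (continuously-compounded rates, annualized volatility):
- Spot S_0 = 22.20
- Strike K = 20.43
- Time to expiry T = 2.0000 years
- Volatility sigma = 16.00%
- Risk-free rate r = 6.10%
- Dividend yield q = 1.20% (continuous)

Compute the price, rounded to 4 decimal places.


d1 = (ln(S/K) + (r - q + 0.5*sigma^2) * T) / (sigma * sqrt(T)) = 0.91344001
d2 = d1 - sigma * sqrt(T) = 0.68716584
exp(-rT) = 0.88514837; exp(-qT) = 0.97628571
C = S_0 * exp(-qT) * N(d1) - K * exp(-rT) * N(d2)
N(d1) = 0.81949441; N(d2) = 0.75401089
C = 22.2000 * 0.97628571 * 0.81949441 - 20.4300 * 0.88514837 * 0.75401089 = 4.1261

Answer: Price = 4.1261


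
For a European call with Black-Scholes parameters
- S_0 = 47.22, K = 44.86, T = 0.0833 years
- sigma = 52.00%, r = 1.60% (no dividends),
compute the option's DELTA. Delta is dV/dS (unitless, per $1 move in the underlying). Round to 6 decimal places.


d1 = 0.4255431634; d2 = 0.2754621187
phi(d1) = 0.3644076847; exp(-qT) = 1.0000000000; exp(-rT) = 0.9986680878
N(d1) = 0.6647796184
Delta = exp(-qT) * N(d1) = 1.0000000000 * 0.6647796184 = 0.664780

Answer: Delta = 0.664780


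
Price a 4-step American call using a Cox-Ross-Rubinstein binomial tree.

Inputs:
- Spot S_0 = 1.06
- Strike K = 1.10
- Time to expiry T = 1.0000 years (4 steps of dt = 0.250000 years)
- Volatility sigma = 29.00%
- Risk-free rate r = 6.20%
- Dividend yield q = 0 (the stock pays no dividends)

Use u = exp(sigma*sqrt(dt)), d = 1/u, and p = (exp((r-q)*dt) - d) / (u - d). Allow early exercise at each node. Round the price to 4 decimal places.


dt = T/N = 0.250000
u = exp(sigma*sqrt(dt)) = 1.156040; d = 1/u = 0.865022
p = (exp((r-q)*dt) - d) / (u - d) = 0.517490
Discount per step: exp(-r*dt) = 0.984620
Stock lattice S(k, i) with i counting down-moves:
  k=0: S(0,0) = 1.0600
  k=1: S(1,0) = 1.2254; S(1,1) = 0.9169
  k=2: S(2,0) = 1.4166; S(2,1) = 1.0600; S(2,2) = 0.7932
  k=3: S(3,0) = 1.6377; S(3,1) = 1.2254; S(3,2) = 0.9169; S(3,3) = 0.6861
  k=4: S(4,0) = 1.8932; S(4,1) = 1.4166; S(4,2) = 1.0600; S(4,3) = 0.7932; S(4,4) = 0.5935
Terminal payoffs V(N, i) = max(S_T - K, 0):
  V(4,0) = 0.793201; V(4,1) = 0.316613; V(4,2) = 0.000000; V(4,3) = 0.000000; V(4,4) = 0.000000
Backward induction: V(k, i) = exp(-r*dt) * [p * V(k+1, i) + (1-p) * V(k+1, i+1)]; then take max(V_cont, immediate exercise) for American.
  V(3,0) = exp(-r*dt) * [p*0.793201 + (1-p)*0.316613] = 0.554579; exercise = 0.537661; V(3,0) = max -> 0.554579
  V(3,1) = exp(-r*dt) * [p*0.316613 + (1-p)*0.000000] = 0.161324; exercise = 0.125402; V(3,1) = max -> 0.161324
  V(3,2) = exp(-r*dt) * [p*0.000000 + (1-p)*0.000000] = 0.000000; exercise = 0.000000; V(3,2) = max -> 0.000000
  V(3,3) = exp(-r*dt) * [p*0.000000 + (1-p)*0.000000] = 0.000000; exercise = 0.000000; V(3,3) = max -> 0.000000
  V(2,0) = exp(-r*dt) * [p*0.554579 + (1-p)*0.161324] = 0.359218; exercise = 0.316613; V(2,0) = max -> 0.359218
  V(2,1) = exp(-r*dt) * [p*0.161324 + (1-p)*0.000000] = 0.082200; exercise = 0.000000; V(2,1) = max -> 0.082200
  V(2,2) = exp(-r*dt) * [p*0.000000 + (1-p)*0.000000] = 0.000000; exercise = 0.000000; V(2,2) = max -> 0.000000
  V(1,0) = exp(-r*dt) * [p*0.359218 + (1-p)*0.082200] = 0.222085; exercise = 0.125402; V(1,0) = max -> 0.222085
  V(1,1) = exp(-r*dt) * [p*0.082200 + (1-p)*0.000000] = 0.041883; exercise = 0.000000; V(1,1) = max -> 0.041883
  V(0,0) = exp(-r*dt) * [p*0.222085 + (1-p)*0.041883] = 0.133057; exercise = 0.000000; V(0,0) = max -> 0.133057

Answer: Price = V(0,0) = 0.1331


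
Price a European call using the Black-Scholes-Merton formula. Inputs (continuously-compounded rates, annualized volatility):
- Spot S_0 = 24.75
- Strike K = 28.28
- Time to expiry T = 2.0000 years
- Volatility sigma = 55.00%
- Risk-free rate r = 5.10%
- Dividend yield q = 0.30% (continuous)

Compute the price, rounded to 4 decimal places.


d1 = (ln(S/K) + (r - q + 0.5*sigma^2) * T) / (sigma * sqrt(T)) = 0.34091630
d2 = d1 - sigma * sqrt(T) = -0.43690116
exp(-rT) = 0.90302955; exp(-qT) = 0.99401796
C = S_0 * exp(-qT) * N(d1) - K * exp(-rT) * N(d2)
N(d1) = 0.63341670; N(d2) = 0.33109151
C = 24.7500 * 0.99401796 * 0.63341670 - 28.2800 * 0.90302955 * 0.33109151 = 7.1280

Answer: Price = 7.1280


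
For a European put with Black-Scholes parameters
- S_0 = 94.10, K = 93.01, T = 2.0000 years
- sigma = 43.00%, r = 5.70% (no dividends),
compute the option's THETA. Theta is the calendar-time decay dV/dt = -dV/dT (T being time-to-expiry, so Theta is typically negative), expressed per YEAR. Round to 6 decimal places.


Answer: Theta = -2.460716

Derivation:
d1 = 0.5106807927; d2 = -0.0974310391
phi(d1) = 0.3501701957; exp(-qT) = 1.0000000000; exp(-rT) = 0.8922579559
Theta = -S*exp(-qT)*phi(d1)*sigma/(2*sqrt(T)) + r*K*exp(-rT)*N(-d2) - q*S*exp(-qT)*N(-d1)
N(-d1) = 0.3047872962; N(-d2) = 0.5388079518; sqrt(T) = 1.4142135624
Term 1 = -94.1000 * 1.0000000000 * 0.3501701957 * 0.4300 / (2 * 1.4142135624) = -5.0094755861
Term 2 = 0.0570 * 93.0100 * 0.8922579559 * 0.5388079518 = 2.5487598994
Term 3 = 0 (no dividend yield, q = 0)
Theta = -5.0094755861 + (2.5487598994) + (0.0000000000) = -2.460716


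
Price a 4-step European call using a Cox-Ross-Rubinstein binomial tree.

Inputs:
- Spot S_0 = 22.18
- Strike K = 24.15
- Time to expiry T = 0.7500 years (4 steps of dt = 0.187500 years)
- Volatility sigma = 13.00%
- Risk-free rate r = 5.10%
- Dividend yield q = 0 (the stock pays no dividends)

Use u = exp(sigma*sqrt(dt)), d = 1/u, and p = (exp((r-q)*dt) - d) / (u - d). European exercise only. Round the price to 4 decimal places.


Answer: Price = V(0,0) = 0.5792

Derivation:
dt = T/N = 0.187500
u = exp(sigma*sqrt(dt)) = 1.057906; d = 1/u = 0.945263
p = (exp((r-q)*dt) - d) / (u - d) = 0.571230
Discount per step: exp(-r*dt) = 0.990483
Stock lattice S(k, i) with i counting down-moves:
  k=0: S(0,0) = 22.1800
  k=1: S(1,0) = 23.4644; S(1,1) = 20.9659
  k=2: S(2,0) = 24.8231; S(2,1) = 22.1800; S(2,2) = 19.8183
  k=3: S(3,0) = 26.2605; S(3,1) = 23.4644; S(3,2) = 20.9659; S(3,3) = 18.7335
  k=4: S(4,0) = 27.7811; S(4,1) = 24.8231; S(4,2) = 22.1800; S(4,3) = 19.8183; S(4,4) = 17.7081
Terminal payoffs V(N, i) = max(S_T - K, 0):
  V(4,0) = 3.631146; V(4,1) = 0.673090; V(4,2) = 0.000000; V(4,3) = 0.000000; V(4,4) = 0.000000
Backward induction: V(k, i) = exp(-r*dt) * [p * V(k+1, i) + (1-p) * V(k+1, i+1)].
  V(3,0) = exp(-r*dt) * [p*3.631146 + (1-p)*0.673090] = 2.340334
  V(3,1) = exp(-r*dt) * [p*0.673090 + (1-p)*0.000000] = 0.380830
  V(3,2) = exp(-r*dt) * [p*0.000000 + (1-p)*0.000000] = 0.000000
  V(3,3) = exp(-r*dt) * [p*0.000000 + (1-p)*0.000000] = 0.000000
  V(2,0) = exp(-r*dt) * [p*2.340334 + (1-p)*0.380830] = 1.485882
  V(2,1) = exp(-r*dt) * [p*0.380830 + (1-p)*0.000000] = 0.215472
  V(2,2) = exp(-r*dt) * [p*0.000000 + (1-p)*0.000000] = 0.000000
  V(1,0) = exp(-r*dt) * [p*1.485882 + (1-p)*0.215472] = 0.932211
  V(1,1) = exp(-r*dt) * [p*0.215472 + (1-p)*0.000000] = 0.121912
  V(0,0) = exp(-r*dt) * [p*0.932211 + (1-p)*0.121912] = 0.579214


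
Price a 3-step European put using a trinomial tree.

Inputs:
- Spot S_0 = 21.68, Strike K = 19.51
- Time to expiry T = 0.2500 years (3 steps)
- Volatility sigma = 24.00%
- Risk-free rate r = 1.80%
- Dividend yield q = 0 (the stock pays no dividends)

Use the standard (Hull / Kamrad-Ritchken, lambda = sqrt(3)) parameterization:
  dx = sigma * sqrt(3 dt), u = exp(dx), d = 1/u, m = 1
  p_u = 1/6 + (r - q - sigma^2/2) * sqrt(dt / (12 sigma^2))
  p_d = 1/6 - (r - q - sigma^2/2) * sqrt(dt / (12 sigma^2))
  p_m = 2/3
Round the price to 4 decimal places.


Answer: Price = V(0,0) = 0.2313

Derivation:
dt = T/N = 0.083333; dx = sigma*sqrt(3*dt) = 0.120000
u = exp(dx) = 1.127497; d = 1/u = 0.886920
p_u = 0.162917, p_m = 0.666667, p_d = 0.170417
Discount per step: exp(-r*dt) = 0.998501
Stock lattice S(k, j) with j the centered position index:
  k=0: S(0,+0) = 21.6800
  k=1: S(1,-1) = 19.2284; S(1,+0) = 21.6800; S(1,+1) = 24.4441
  k=2: S(2,-2) = 17.0541; S(2,-1) = 19.2284; S(2,+0) = 21.6800; S(2,+1) = 24.4441; S(2,+2) = 27.5607
  k=3: S(3,-3) = 15.1256; S(3,-2) = 17.0541; S(3,-1) = 19.2284; S(3,+0) = 21.6800; S(3,+1) = 24.4441; S(3,+2) = 27.5607; S(3,+3) = 31.0746
Terminal payoffs V(N, j) = max(K - S_T, 0):
  V(3,-3) = 4.384377; V(3,-2) = 2.455908; V(3,-1) = 0.281565; V(3,+0) = 0.000000; V(3,+1) = 0.000000; V(3,+2) = 0.000000; V(3,+3) = 0.000000
Backward induction: V(k, j) = exp(-r*dt) * [p_u * V(k+1, j+1) + p_m * V(k+1, j) + p_d * V(k+1, j-1)]
  V(2,-2) = exp(-r*dt) * [p_u*0.281565 + p_m*2.455908 + p_d*4.384377] = 2.426672
  V(2,-1) = exp(-r*dt) * [p_u*0.000000 + p_m*0.281565 + p_d*2.455908] = 0.605329
  V(2,+0) = exp(-r*dt) * [p_u*0.000000 + p_m*0.000000 + p_d*0.281565] = 0.047911
  V(2,+1) = exp(-r*dt) * [p_u*0.000000 + p_m*0.000000 + p_d*0.000000] = 0.000000
  V(2,+2) = exp(-r*dt) * [p_u*0.000000 + p_m*0.000000 + p_d*0.000000] = 0.000000
  V(1,-1) = exp(-r*dt) * [p_u*0.047911 + p_m*0.605329 + p_d*2.426672] = 0.823667
  V(1,+0) = exp(-r*dt) * [p_u*0.000000 + p_m*0.047911 + p_d*0.605329] = 0.134897
  V(1,+1) = exp(-r*dt) * [p_u*0.000000 + p_m*0.000000 + p_d*0.047911] = 0.008153
  V(0,+0) = exp(-r*dt) * [p_u*0.008153 + p_m*0.134897 + p_d*0.823667] = 0.231279


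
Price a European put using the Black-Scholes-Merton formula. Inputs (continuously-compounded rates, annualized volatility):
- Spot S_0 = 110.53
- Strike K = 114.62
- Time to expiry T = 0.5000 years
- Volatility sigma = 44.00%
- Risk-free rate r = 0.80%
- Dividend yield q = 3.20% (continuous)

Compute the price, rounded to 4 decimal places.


Answer: Price = 16.6381

Derivation:
d1 = (ln(S/K) + (r - q + 0.5*sigma^2) * T) / (sigma * sqrt(T)) = 0.00020785
d2 = d1 - sigma * sqrt(T) = -0.31091913
exp(-rT) = 0.99600799; exp(-qT) = 0.98412732
P = K * exp(-rT) * N(-d2) - S_0 * exp(-qT) * N(-d1)
N(-d1) = 0.49991708; N(-d2) = 0.62206895
P = 114.6200 * 0.99600799 * 0.62206895 - 110.5300 * 0.98412732 * 0.49991708 = 16.6381


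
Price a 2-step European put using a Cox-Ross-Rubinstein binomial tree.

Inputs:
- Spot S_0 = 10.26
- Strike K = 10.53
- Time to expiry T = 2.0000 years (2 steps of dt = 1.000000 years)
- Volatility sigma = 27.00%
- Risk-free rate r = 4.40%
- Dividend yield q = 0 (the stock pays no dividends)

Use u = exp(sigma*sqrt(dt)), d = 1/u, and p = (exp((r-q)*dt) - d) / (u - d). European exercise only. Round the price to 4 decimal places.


dt = T/N = 1.000000
u = exp(sigma*sqrt(dt)) = 1.309964; d = 1/u = 0.763379
p = (exp((r-q)*dt) - d) / (u - d) = 0.515204
Discount per step: exp(-r*dt) = 0.956954
Stock lattice S(k, i) with i counting down-moves:
  k=0: S(0,0) = 10.2600
  k=1: S(1,0) = 13.4402; S(1,1) = 7.8323
  k=2: S(2,0) = 17.6062; S(2,1) = 10.2600; S(2,2) = 5.9790
Terminal payoffs V(N, i) = max(K - S_T, 0):
  V(2,0) = 0.000000; V(2,1) = 0.270000; V(2,2) = 4.551003
Backward induction: V(k, i) = exp(-r*dt) * [p * V(k+1, i) + (1-p) * V(k+1, i+1)].
  V(1,0) = exp(-r*dt) * [p*0.000000 + (1-p)*0.270000] = 0.125260
  V(1,1) = exp(-r*dt) * [p*0.270000 + (1-p)*4.551003] = 2.244452
  V(0,0) = exp(-r*dt) * [p*0.125260 + (1-p)*2.244452] = 1.103019

Answer: Price = V(0,0) = 1.1030


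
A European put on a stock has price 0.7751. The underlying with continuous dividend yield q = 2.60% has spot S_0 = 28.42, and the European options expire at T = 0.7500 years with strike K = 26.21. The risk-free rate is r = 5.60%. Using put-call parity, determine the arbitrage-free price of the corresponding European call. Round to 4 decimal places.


Put-call parity: C - P = S_0 * exp(-qT) - K * exp(-rT).
S_0 * exp(-qT) = 28.4200 * 0.98068890 = 27.87117840
K * exp(-rT) = 26.2100 * 0.95886978 = 25.13197695
C = P + S*exp(-qT) - K*exp(-rT)
C = 0.7751 + 27.87117840 - 25.13197695 = 3.5143

Answer: Call price = 3.5143


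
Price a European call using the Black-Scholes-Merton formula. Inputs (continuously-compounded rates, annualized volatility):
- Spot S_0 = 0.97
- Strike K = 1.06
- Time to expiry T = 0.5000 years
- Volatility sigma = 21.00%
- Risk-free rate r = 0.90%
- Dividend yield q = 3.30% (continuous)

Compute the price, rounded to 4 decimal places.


Answer: Price = 0.0220

Derivation:
d1 = (ln(S/K) + (r - q + 0.5*sigma^2) * T) / (sigma * sqrt(T)) = -0.60409220
d2 = d1 - sigma * sqrt(T) = -0.75258463
exp(-rT) = 0.99551011; exp(-qT) = 0.98363538
C = S_0 * exp(-qT) * N(d1) - K * exp(-rT) * N(d2)
N(d1) = 0.27289117; N(d2) = 0.22584978
C = 0.9700 * 0.98363538 * 0.27289117 - 1.0600 * 0.99551011 * 0.22584978 = 0.0220


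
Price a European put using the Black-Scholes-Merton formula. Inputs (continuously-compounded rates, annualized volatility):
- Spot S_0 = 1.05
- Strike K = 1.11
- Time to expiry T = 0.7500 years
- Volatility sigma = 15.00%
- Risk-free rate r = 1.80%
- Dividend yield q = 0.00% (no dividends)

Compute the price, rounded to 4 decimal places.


Answer: Price = 0.0810

Derivation:
d1 = (ln(S/K) + (r - q + 0.5*sigma^2) * T) / (sigma * sqrt(T)) = -0.25890196
d2 = d1 - sigma * sqrt(T) = -0.38880577
exp(-rT) = 0.98659072; exp(-qT) = 1.00000000
P = K * exp(-rT) * N(-d2) - S_0 * exp(-qT) * N(-d1)
N(-d1) = 0.60214456; N(-d2) = 0.65129008
P = 1.1100 * 0.98659072 * 0.65129008 - 1.0500 * 1.00000000 * 0.60214456 = 0.0810


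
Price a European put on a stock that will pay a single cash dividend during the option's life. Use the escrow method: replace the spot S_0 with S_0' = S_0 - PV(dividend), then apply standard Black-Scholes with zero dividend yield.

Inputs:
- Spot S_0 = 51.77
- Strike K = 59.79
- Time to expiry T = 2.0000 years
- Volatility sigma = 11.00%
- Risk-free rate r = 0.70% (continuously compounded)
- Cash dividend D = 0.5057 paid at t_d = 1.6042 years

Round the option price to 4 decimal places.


Answer: Price = 8.5490

Derivation:
PV(D) = D * exp(-r * t_d) = 0.5057 * 0.98883341 = 0.50005306
S_0' = S_0 - PV(D) = 51.7700 - 0.50005306 = 51.26994694
d1 = (ln(S_0'/K) + (r + sigma^2/2)*T) / (sigma*sqrt(T)) = -0.82046032
d2 = d1 - sigma*sqrt(T) = -0.97602381
exp(-rT) = 0.98609754
N(-d1) = 0.79402313; N(-d2) = 0.83547367
P = K * exp(-rT) * N(-d2) - S_0' * N(-d1) = 59.7900 * 0.98609754 * 0.83547367 - 51.26994694 * 0.79402313 = 8.5490


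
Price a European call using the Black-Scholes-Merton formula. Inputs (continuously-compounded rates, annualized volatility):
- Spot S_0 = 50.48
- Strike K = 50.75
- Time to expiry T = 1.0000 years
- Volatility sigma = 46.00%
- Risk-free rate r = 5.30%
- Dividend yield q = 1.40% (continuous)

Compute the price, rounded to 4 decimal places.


d1 = (ln(S/K) + (r - q + 0.5*sigma^2) * T) / (sigma * sqrt(T)) = 0.30318609
d2 = d1 - sigma * sqrt(T) = -0.15681391
exp(-rT) = 0.94838001; exp(-qT) = 0.98609754
C = S_0 * exp(-qT) * N(d1) - K * exp(-rT) * N(d2)
N(d1) = 0.61912597; N(d2) = 0.43769575
C = 50.4800 * 0.98609754 * 0.61912597 - 50.7500 * 0.94838001 * 0.43769575 = 9.7526

Answer: Price = 9.7526


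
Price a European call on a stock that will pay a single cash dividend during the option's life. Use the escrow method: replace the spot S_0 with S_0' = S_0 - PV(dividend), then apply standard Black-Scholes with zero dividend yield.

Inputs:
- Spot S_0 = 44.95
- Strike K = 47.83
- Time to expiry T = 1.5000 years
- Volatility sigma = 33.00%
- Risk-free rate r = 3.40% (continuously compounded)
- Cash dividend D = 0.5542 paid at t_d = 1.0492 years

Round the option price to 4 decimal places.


PV(D) = D * exp(-r * t_d) = 0.5542 * 0.96495598 = 0.53477860
S_0' = S_0 - PV(D) = 44.9500 - 0.53477860 = 44.41522140
d1 = (ln(S_0'/K) + (r + sigma^2/2)*T) / (sigma*sqrt(T)) = 0.14500033
d2 = d1 - sigma*sqrt(T) = -0.25916547
exp(-rT) = 0.95027867
N(d1) = 0.55764470; N(d2) = 0.39775378
C = S_0' * N(d1) - K * exp(-rT) * N(d2) = 44.41522140 * 0.55764470 - 47.8300 * 0.95027867 * 0.39775378 = 6.6893

Answer: Price = 6.6893


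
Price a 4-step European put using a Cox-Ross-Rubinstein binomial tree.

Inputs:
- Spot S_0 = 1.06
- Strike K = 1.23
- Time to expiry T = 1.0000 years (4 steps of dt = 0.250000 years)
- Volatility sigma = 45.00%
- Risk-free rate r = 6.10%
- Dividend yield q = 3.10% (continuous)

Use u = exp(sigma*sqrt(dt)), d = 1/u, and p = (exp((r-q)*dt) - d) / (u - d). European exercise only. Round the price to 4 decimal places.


dt = T/N = 0.250000
u = exp(sigma*sqrt(dt)) = 1.252323; d = 1/u = 0.798516
p = (exp((r-q)*dt) - d) / (u - d) = 0.460575
Discount per step: exp(-r*dt) = 0.984866
Stock lattice S(k, i) with i counting down-moves:
  k=0: S(0,0) = 1.0600
  k=1: S(1,0) = 1.3275; S(1,1) = 0.8464
  k=2: S(2,0) = 1.6624; S(2,1) = 1.0600; S(2,2) = 0.6759
  k=3: S(3,0) = 2.0819; S(3,1) = 1.3275; S(3,2) = 0.8464; S(3,3) = 0.5397
  k=4: S(4,0) = 2.6072; S(4,1) = 1.6624; S(4,2) = 1.0600; S(4,3) = 0.6759; S(4,4) = 0.4310
Terminal payoffs V(N, i) = max(K - S_T, 0):
  V(4,0) = 0.000000; V(4,1) = 0.000000; V(4,2) = 0.170000; V(4,3) = 0.554114; V(4,4) = 0.799036
Backward induction: V(k, i) = exp(-r*dt) * [p * V(k+1, i) + (1-p) * V(k+1, i+1)].
  V(3,0) = exp(-r*dt) * [p*0.000000 + (1-p)*0.000000] = 0.000000
  V(3,1) = exp(-r*dt) * [p*0.000000 + (1-p)*0.170000] = 0.090314
  V(3,2) = exp(-r*dt) * [p*0.170000 + (1-p)*0.554114] = 0.371492
  V(3,3) = exp(-r*dt) * [p*0.554114 + (1-p)*0.799036] = 0.675846
  V(2,0) = exp(-r*dt) * [p*0.000000 + (1-p)*0.090314] = 0.047981
  V(2,1) = exp(-r*dt) * [p*0.090314 + (1-p)*0.371492] = 0.238326
  V(2,2) = exp(-r*dt) * [p*0.371492 + (1-p)*0.675846] = 0.527561
  V(1,0) = exp(-r*dt) * [p*0.047981 + (1-p)*0.238326] = 0.148378
  V(1,1) = exp(-r*dt) * [p*0.238326 + (1-p)*0.527561] = 0.388379
  V(0,0) = exp(-r*dt) * [p*0.148378 + (1-p)*0.388379] = 0.273635

Answer: Price = V(0,0) = 0.2736


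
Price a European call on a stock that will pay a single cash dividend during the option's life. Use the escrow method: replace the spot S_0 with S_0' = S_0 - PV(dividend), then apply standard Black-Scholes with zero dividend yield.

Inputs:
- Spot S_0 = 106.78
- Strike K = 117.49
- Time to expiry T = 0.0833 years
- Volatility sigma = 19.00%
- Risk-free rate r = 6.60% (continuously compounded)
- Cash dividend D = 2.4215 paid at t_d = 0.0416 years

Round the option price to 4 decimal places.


PV(D) = D * exp(-r * t_d) = 2.4215 * 0.99725817 = 2.41486065
S_0' = S_0 - PV(D) = 106.7800 - 2.41486065 = 104.36513935
d1 = (ln(S_0'/K) + (r + sigma^2/2)*T) / (sigma*sqrt(T)) = -2.03248780
d2 = d1 - sigma*sqrt(T) = -2.08732511
exp(-rT) = 0.99451729
N(d1) = 0.02105215; N(d2) = 0.01842938
C = S_0' * N(d1) - K * exp(-rT) * N(d2) = 104.36513935 * 0.02105215 - 117.4900 * 0.99451729 * 0.01842938 = 0.0437

Answer: Price = 0.0437


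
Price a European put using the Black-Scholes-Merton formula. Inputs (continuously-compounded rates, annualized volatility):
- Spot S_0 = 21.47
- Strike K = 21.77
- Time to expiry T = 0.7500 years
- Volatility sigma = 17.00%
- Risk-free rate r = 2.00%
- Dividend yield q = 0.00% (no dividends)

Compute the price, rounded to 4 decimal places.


d1 = (ln(S/K) + (r - q + 0.5*sigma^2) * T) / (sigma * sqrt(T)) = 0.08124498
d2 = d1 - sigma * sqrt(T) = -0.06597934
exp(-rT) = 0.98511194; exp(-qT) = 1.00000000
P = K * exp(-rT) * N(-d2) - S_0 * exp(-qT) * N(-d1)
N(-d1) = 0.46762356; N(-d2) = 0.52630286
P = 21.7700 * 0.98511194 * 0.52630286 - 21.4700 * 1.00000000 * 0.46762356 = 1.2472

Answer: Price = 1.2472


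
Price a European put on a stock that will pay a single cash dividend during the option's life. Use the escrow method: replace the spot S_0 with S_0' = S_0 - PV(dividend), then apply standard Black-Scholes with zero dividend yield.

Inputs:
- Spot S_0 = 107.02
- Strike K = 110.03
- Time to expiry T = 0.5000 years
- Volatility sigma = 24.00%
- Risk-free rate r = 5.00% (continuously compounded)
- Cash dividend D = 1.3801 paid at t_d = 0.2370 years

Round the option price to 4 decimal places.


Answer: Price = 8.0594

Derivation:
PV(D) = D * exp(-r * t_d) = 1.3801 * 0.98821993 = 1.36384233
S_0' = S_0 - PV(D) = 107.0200 - 1.36384233 = 105.65615767
d1 = (ln(S_0'/K) + (r + sigma^2/2)*T) / (sigma*sqrt(T)) = -0.00685322
d2 = d1 - sigma*sqrt(T) = -0.17655885
exp(-rT) = 0.97530991
N(-d1) = 0.50273402; N(-d2) = 0.57007254
P = K * exp(-rT) * N(-d2) - S_0' * N(-d1) = 110.0300 * 0.97530991 * 0.57007254 - 105.65615767 * 0.50273402 = 8.0594


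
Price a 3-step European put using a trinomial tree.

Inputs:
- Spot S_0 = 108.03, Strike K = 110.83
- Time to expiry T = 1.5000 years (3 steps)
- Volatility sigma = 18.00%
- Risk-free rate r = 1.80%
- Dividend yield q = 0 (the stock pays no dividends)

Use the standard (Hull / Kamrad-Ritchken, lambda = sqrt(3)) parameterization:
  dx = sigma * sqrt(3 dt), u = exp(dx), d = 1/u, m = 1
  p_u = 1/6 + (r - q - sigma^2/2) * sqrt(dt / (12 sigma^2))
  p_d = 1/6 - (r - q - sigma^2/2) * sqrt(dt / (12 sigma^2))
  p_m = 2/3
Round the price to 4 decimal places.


Answer: Price = V(0,0) = 9.0168

Derivation:
dt = T/N = 0.500000; dx = sigma*sqrt(3*dt) = 0.220454
u = exp(dx) = 1.246643; d = 1/u = 0.802154
p_u = 0.168708, p_m = 0.666667, p_d = 0.164625
Discount per step: exp(-r*dt) = 0.991040
Stock lattice S(k, j) with j the centered position index:
  k=0: S(0,+0) = 108.0300
  k=1: S(1,-1) = 86.6567; S(1,+0) = 108.0300; S(1,+1) = 134.6748
  k=2: S(2,-2) = 69.5121; S(2,-1) = 86.6567; S(2,+0) = 108.0300; S(2,+1) = 134.6748; S(2,+2) = 167.8914
  k=3: S(3,-3) = 55.7594; S(3,-2) = 69.5121; S(3,-1) = 86.6567; S(3,+0) = 108.0300; S(3,+1) = 134.6748; S(3,+2) = 167.8914; S(3,+3) = 209.3005
Terminal payoffs V(N, j) = max(K - S_T, 0):
  V(3,-3) = 55.070559; V(3,-2) = 41.317902; V(3,-1) = 24.173252; V(3,+0) = 2.800000; V(3,+1) = 0.000000; V(3,+2) = 0.000000; V(3,+3) = 0.000000
Backward induction: V(k, j) = exp(-r*dt) * [p_u * V(k+1, j+1) + p_m * V(k+1, j) + p_d * V(k+1, j-1)]
  V(2,-2) = exp(-r*dt) * [p_u*24.173252 + p_m*41.317902 + p_d*55.070559] = 40.324938
  V(2,-1) = exp(-r*dt) * [p_u*2.800000 + p_m*24.173252 + p_d*41.317902] = 23.180296
  V(2,+0) = exp(-r*dt) * [p_u*0.000000 + p_m*2.800000 + p_d*24.173252] = 5.793819
  V(2,+1) = exp(-r*dt) * [p_u*0.000000 + p_m*0.000000 + p_d*2.800000] = 0.456821
  V(2,+2) = exp(-r*dt) * [p_u*0.000000 + p_m*0.000000 + p_d*0.000000] = 0.000000
  V(1,-1) = exp(-r*dt) * [p_u*5.793819 + p_m*23.180296 + p_d*40.324938] = 22.862810
  V(1,+0) = exp(-r*dt) * [p_u*0.456821 + p_m*5.793819 + p_d*23.180296] = 7.686193
  V(1,+1) = exp(-r*dt) * [p_u*0.000000 + p_m*0.456821 + p_d*5.793819] = 1.247083
  V(0,+0) = exp(-r*dt) * [p_u*1.247083 + p_m*7.686193 + p_d*22.862810] = 9.016804
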